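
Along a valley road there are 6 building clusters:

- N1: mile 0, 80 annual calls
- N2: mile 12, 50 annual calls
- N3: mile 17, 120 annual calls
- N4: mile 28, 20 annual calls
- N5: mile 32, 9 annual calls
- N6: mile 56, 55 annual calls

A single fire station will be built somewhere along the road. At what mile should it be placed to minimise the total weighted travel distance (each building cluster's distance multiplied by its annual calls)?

For a sum of weighted absolute distances on a line, the optimum is the weighted median (not the mean). Total weight W = 334; half-weight = 167.
Sort by position and accumulate weight:
  mile 0 (N1, w=80) → cum 80
  mile 12 (N2, w=50) → cum 130
  mile 17 (N3, w=120) → cum 250  ≥ 167 → median here
  mile 28 (N4, w=20) → cum 270
  mile 32 (N5, w=9) → cum 279
  mile 56 (N6, w=55) → cum 334
Optimal location: mile 17.

x = 17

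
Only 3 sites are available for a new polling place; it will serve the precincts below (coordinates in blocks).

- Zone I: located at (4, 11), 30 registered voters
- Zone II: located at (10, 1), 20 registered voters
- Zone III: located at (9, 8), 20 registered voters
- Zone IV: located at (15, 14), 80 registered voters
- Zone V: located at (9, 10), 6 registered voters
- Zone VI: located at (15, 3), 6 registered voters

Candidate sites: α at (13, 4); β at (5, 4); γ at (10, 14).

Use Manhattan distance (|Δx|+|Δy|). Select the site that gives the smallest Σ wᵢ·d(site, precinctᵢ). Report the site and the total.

γ, total 1196 blocks

Total weighted distance at each candidate:
  α (13, 4): total = 1798
  β (5, 4): total = 2286
  γ (10, 14): total = 1196
Minimum is at γ with total 1196 blocks.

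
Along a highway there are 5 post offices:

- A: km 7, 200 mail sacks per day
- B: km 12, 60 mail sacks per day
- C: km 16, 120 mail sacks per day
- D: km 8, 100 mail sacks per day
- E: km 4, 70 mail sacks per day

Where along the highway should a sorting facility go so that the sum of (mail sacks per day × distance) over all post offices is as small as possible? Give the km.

x = 8

For a sum of weighted absolute distances on a line, the optimum is the weighted median (not the mean). Total weight W = 550; half-weight = 275.
Sort by position and accumulate weight:
  km 4 (E, w=70) → cum 70
  km 7 (A, w=200) → cum 270
  km 8 (D, w=100) → cum 370  ≥ 275 → median here
  km 12 (B, w=60) → cum 430
  km 16 (C, w=120) → cum 550
Optimal location: km 8.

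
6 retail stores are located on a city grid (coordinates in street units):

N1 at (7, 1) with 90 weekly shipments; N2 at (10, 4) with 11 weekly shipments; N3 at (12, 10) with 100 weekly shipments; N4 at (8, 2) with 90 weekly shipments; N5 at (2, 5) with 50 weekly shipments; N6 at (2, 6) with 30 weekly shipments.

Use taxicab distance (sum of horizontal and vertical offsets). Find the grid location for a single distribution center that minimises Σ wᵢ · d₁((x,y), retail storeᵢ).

(8, 4)

Manhattan distance separates: Σwᵢ(|x−xᵢ|+|y−yᵢ|) = Σwᵢ|x−xᵢ| + Σwᵢ|y−yᵢ|, so x and y are optimised independently as 1-D weighted medians.
Total weight W = 371; half = 185.5.
x-coordinate, sorted with cumulative weight:
  x=2 (N5, w=50) cum 50
  x=2 (N6, w=30) cum 80
  x=7 (N1, w=90) cum 170
  x=8 (N4, w=90) cum 260  ← median
  x=10 (N2, w=11) cum 271
  x=12 (N3, w=100) cum 371
⇒ x* = 8
y-coordinate, sorted with cumulative weight:
  y=1 (N1, w=90) cum 90
  y=2 (N4, w=90) cum 180
  y=4 (N2, w=11) cum 191  ← median
  y=5 (N5, w=50) cum 241
  y=6 (N6, w=30) cum 271
  y=10 (N3, w=100) cum 371
⇒ y* = 4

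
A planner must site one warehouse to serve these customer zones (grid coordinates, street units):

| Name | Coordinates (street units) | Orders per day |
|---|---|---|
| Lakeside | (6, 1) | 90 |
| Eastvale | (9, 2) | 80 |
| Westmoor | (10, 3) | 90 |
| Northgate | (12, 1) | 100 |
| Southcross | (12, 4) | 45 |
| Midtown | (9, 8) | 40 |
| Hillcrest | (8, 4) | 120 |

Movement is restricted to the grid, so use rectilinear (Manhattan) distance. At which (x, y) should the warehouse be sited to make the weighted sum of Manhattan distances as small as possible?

Manhattan distance separates: Σwᵢ(|x−xᵢ|+|y−yᵢ|) = Σwᵢ|x−xᵢ| + Σwᵢ|y−yᵢ|, so x and y are optimised independently as 1-D weighted medians.
Total weight W = 565; half = 282.5.
x-coordinate, sorted with cumulative weight:
  x=6 (Lakeside, w=90) cum 90
  x=8 (Hillcrest, w=120) cum 210
  x=9 (Eastvale, w=80) cum 290  ← median
  x=9 (Midtown, w=40) cum 330
  x=10 (Westmoor, w=90) cum 420
  x=12 (Northgate, w=100) cum 520
  x=12 (Southcross, w=45) cum 565
⇒ x* = 9
y-coordinate, sorted with cumulative weight:
  y=1 (Lakeside, w=90) cum 90
  y=1 (Northgate, w=100) cum 190
  y=2 (Eastvale, w=80) cum 270
  y=3 (Westmoor, w=90) cum 360  ← median
  y=4 (Southcross, w=45) cum 405
  y=4 (Hillcrest, w=120) cum 525
  y=8 (Midtown, w=40) cum 565
⇒ y* = 3

(9, 3)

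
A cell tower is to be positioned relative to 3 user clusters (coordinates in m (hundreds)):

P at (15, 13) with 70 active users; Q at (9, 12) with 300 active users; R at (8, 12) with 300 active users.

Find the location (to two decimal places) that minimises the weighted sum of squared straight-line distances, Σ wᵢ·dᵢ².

The minimiser of Σwᵢ‖p−pᵢ‖² is the weighted centroid p* = (Σwᵢpᵢ)/(Σwᵢ).
Σwᵢ = 670.
Σwᵢxᵢ = 70·15 + 300·9 + 300·8 = 6150.
Σwᵢyᵢ = 70·13 + 300·12 + 300·12 = 8110.
x* = 6150/670 = 9.18, y* = 8110/670 = 12.10.

(9.18, 12.10)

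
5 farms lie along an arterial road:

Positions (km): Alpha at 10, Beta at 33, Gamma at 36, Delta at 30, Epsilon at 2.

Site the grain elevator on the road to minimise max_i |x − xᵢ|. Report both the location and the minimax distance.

The 1-center on a line is the midpoint of the two extreme points: leftmost at 2, rightmost at 36.
Optimal location = (2 + 36)/2 = 19; maximum distance = (36 − 2)/2 = 17.

location 19, max distance 17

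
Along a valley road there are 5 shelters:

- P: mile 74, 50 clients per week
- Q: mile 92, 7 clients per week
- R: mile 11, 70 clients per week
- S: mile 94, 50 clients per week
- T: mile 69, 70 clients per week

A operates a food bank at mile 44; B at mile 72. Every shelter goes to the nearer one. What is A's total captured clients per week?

70

The indifferent point is the midpoint (44+72)/2 = 58; shelters left of it (closer to A at 44) go to A, those right go to B.
  R at 11 (w=70) → A
  T at 69 (w=70) → B
  P at 74 (w=50) → B
  Q at 92 (w=7) → B
  S at 94 (w=50) → B
A captures 70; B captures 177.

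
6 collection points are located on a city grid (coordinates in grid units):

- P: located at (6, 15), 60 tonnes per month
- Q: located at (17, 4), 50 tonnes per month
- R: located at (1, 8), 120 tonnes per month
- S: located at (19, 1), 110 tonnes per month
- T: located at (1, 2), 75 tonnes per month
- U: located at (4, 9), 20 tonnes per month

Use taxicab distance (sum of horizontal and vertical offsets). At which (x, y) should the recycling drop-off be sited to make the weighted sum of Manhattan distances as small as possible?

Manhattan distance separates: Σwᵢ(|x−xᵢ|+|y−yᵢ|) = Σwᵢ|x−xᵢ| + Σwᵢ|y−yᵢ|, so x and y are optimised independently as 1-D weighted medians.
Total weight W = 435; half = 217.5.
x-coordinate, sorted with cumulative weight:
  x=1 (R, w=120) cum 120
  x=1 (T, w=75) cum 195
  x=4 (U, w=20) cum 215
  x=6 (P, w=60) cum 275  ← median
  x=17 (Q, w=50) cum 325
  x=19 (S, w=110) cum 435
⇒ x* = 6
y-coordinate, sorted with cumulative weight:
  y=1 (S, w=110) cum 110
  y=2 (T, w=75) cum 185
  y=4 (Q, w=50) cum 235  ← median
  y=8 (R, w=120) cum 355
  y=9 (U, w=20) cum 375
  y=15 (P, w=60) cum 435
⇒ y* = 4

(6, 4)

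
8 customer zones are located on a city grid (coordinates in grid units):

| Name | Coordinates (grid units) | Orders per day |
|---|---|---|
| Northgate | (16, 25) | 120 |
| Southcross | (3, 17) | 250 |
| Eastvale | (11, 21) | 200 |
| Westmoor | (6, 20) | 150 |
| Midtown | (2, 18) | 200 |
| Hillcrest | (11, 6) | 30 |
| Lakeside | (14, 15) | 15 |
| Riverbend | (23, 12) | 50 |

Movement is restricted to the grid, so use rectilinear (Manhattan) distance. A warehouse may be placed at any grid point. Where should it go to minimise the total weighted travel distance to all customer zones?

Manhattan distance separates: Σwᵢ(|x−xᵢ|+|y−yᵢ|) = Σwᵢ|x−xᵢ| + Σwᵢ|y−yᵢ|, so x and y are optimised independently as 1-D weighted medians.
Total weight W = 1015; half = 507.5.
x-coordinate, sorted with cumulative weight:
  x=2 (Midtown, w=200) cum 200
  x=3 (Southcross, w=250) cum 450
  x=6 (Westmoor, w=150) cum 600  ← median
  x=11 (Eastvale, w=200) cum 800
  x=11 (Hillcrest, w=30) cum 830
  x=14 (Lakeside, w=15) cum 845
  x=16 (Northgate, w=120) cum 965
  x=23 (Riverbend, w=50) cum 1015
⇒ x* = 6
y-coordinate, sorted with cumulative weight:
  y=6 (Hillcrest, w=30) cum 30
  y=12 (Riverbend, w=50) cum 80
  y=15 (Lakeside, w=15) cum 95
  y=17 (Southcross, w=250) cum 345
  y=18 (Midtown, w=200) cum 545  ← median
  y=20 (Westmoor, w=150) cum 695
  y=21 (Eastvale, w=200) cum 895
  y=25 (Northgate, w=120) cum 1015
⇒ y* = 18

(6, 18)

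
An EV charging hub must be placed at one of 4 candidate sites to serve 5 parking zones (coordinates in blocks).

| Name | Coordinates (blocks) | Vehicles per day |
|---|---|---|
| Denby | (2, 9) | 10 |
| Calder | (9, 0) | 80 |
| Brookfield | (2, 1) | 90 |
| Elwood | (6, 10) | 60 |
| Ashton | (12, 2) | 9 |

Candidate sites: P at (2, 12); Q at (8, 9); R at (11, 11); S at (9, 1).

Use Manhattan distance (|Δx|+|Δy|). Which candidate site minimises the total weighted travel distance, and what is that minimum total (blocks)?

S, total 1616 blocks

Total weighted distance at each candidate:
  P (2, 12): total = 3080
  Q (8, 9): total = 2399
  R (11, 11): total = 3310
  S (9, 1): total = 1616
Minimum is at S with total 1616 blocks.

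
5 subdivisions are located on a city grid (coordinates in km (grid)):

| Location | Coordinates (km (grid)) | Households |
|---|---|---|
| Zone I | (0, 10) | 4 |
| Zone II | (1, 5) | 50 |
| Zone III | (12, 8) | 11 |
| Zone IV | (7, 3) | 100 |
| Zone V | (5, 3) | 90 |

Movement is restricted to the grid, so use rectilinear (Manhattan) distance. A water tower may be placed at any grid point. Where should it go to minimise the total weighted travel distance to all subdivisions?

Manhattan distance separates: Σwᵢ(|x−xᵢ|+|y−yᵢ|) = Σwᵢ|x−xᵢ| + Σwᵢ|y−yᵢ|, so x and y are optimised independently as 1-D weighted medians.
Total weight W = 255; half = 127.5.
x-coordinate, sorted with cumulative weight:
  x=0 (Zone I, w=4) cum 4
  x=1 (Zone II, w=50) cum 54
  x=5 (Zone V, w=90) cum 144  ← median
  x=7 (Zone IV, w=100) cum 244
  x=12 (Zone III, w=11) cum 255
⇒ x* = 5
y-coordinate, sorted with cumulative weight:
  y=3 (Zone IV, w=100) cum 100
  y=3 (Zone V, w=90) cum 190  ← median
  y=5 (Zone II, w=50) cum 240
  y=8 (Zone III, w=11) cum 251
  y=10 (Zone I, w=4) cum 255
⇒ y* = 3

(5, 3)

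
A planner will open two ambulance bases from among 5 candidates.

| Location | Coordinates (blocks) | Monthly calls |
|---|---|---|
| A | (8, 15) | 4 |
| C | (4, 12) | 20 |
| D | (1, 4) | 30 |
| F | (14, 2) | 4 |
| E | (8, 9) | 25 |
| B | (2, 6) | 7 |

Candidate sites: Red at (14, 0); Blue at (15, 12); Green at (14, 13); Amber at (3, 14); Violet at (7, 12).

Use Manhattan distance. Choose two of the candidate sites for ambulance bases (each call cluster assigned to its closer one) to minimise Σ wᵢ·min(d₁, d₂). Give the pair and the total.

Evaluate every pair (each demand assigned to the nearer of the two):
  {Amber, Violet}: total = 667
  {Red, Violet}: total = 681
  {Blue, Violet}: total = 717
  {Green, Violet}: total = 717
  {Red, Amber}: total = 765
  {Blue, Amber}: total = 801
  {Green, Amber}: total = 801
  {Red, Green}: total = 1146
  {Red, Blue}: total = 1154
  {Blue, Green}: total = 1339
Best pair: {Amber, Violet} with total 667.

{Amber, Violet}, total 667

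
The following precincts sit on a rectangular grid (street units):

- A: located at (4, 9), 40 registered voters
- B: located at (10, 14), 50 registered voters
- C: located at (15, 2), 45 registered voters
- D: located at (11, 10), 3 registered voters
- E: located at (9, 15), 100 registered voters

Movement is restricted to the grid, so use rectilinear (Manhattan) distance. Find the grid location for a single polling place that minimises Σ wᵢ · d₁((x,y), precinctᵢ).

Manhattan distance separates: Σwᵢ(|x−xᵢ|+|y−yᵢ|) = Σwᵢ|x−xᵢ| + Σwᵢ|y−yᵢ|, so x and y are optimised independently as 1-D weighted medians.
Total weight W = 238; half = 119.
x-coordinate, sorted with cumulative weight:
  x=4 (A, w=40) cum 40
  x=9 (E, w=100) cum 140  ← median
  x=10 (B, w=50) cum 190
  x=11 (D, w=3) cum 193
  x=15 (C, w=45) cum 238
⇒ x* = 9
y-coordinate, sorted with cumulative weight:
  y=2 (C, w=45) cum 45
  y=9 (A, w=40) cum 85
  y=10 (D, w=3) cum 88
  y=14 (B, w=50) cum 138  ← median
  y=15 (E, w=100) cum 238
⇒ y* = 14

(9, 14)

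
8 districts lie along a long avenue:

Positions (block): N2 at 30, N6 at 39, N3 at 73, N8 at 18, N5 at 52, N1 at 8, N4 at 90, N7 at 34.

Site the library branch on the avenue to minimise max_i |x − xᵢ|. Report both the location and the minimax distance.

location 49, max distance 41

The 1-center on a line is the midpoint of the two extreme points: leftmost at 8, rightmost at 90.
Optimal location = (8 + 90)/2 = 49; maximum distance = (90 − 8)/2 = 41.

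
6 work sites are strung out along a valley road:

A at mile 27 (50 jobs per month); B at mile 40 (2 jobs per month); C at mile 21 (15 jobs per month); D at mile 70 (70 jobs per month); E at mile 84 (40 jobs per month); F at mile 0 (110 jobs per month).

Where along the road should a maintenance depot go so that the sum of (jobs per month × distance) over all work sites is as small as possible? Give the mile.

x = 27

For a sum of weighted absolute distances on a line, the optimum is the weighted median (not the mean). Total weight W = 287; half-weight = 143.5.
Sort by position and accumulate weight:
  mile 0 (F, w=110) → cum 110
  mile 21 (C, w=15) → cum 125
  mile 27 (A, w=50) → cum 175  ≥ 143.5 → median here
  mile 40 (B, w=2) → cum 177
  mile 70 (D, w=70) → cum 247
  mile 84 (E, w=40) → cum 287
Optimal location: mile 27.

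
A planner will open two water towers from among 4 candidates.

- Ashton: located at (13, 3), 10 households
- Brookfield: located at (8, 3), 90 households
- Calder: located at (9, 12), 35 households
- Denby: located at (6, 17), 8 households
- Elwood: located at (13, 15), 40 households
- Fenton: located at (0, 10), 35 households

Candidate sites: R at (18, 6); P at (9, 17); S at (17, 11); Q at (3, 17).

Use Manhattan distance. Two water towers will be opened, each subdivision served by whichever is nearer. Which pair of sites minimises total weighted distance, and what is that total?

Evaluate every pair (each demand assigned to the nearer of the two):
  {R, P}: total = 2249
  {P, Q}: total = 2319
  {P, S}: total = 2469
  {R, Q}: total = 2489
  {R, S}: total = 2651
  {S, Q}: total = 2659
Best pair: {R, P} with total 2249.

{R, P}, total 2249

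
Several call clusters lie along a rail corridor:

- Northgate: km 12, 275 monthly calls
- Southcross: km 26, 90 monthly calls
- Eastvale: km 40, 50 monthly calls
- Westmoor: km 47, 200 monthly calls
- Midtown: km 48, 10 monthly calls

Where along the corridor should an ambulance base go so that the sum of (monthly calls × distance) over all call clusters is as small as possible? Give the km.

x = 26

For a sum of weighted absolute distances on a line, the optimum is the weighted median (not the mean). Total weight W = 625; half-weight = 312.5.
Sort by position and accumulate weight:
  km 12 (Northgate, w=275) → cum 275
  km 26 (Southcross, w=90) → cum 365  ≥ 312.5 → median here
  km 40 (Eastvale, w=50) → cum 415
  km 47 (Westmoor, w=200) → cum 615
  km 48 (Midtown, w=10) → cum 625
Optimal location: km 26.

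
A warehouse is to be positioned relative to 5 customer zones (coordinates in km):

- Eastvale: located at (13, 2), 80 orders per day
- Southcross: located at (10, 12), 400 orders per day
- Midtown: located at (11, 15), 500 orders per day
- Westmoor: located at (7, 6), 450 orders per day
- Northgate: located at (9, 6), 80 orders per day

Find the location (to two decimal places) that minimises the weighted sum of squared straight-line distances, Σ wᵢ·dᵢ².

(9.54, 10.36)

The minimiser of Σwᵢ‖p−pᵢ‖² is the weighted centroid p* = (Σwᵢpᵢ)/(Σwᵢ).
Σwᵢ = 1510.
Σwᵢxᵢ = 80·13 + 400·10 + 500·11 + 450·7 + 80·9 = 14410.
Σwᵢyᵢ = 80·2 + 400·12 + 500·15 + 450·6 + 80·6 = 15640.
x* = 14410/1510 = 9.54, y* = 15640/1510 = 10.36.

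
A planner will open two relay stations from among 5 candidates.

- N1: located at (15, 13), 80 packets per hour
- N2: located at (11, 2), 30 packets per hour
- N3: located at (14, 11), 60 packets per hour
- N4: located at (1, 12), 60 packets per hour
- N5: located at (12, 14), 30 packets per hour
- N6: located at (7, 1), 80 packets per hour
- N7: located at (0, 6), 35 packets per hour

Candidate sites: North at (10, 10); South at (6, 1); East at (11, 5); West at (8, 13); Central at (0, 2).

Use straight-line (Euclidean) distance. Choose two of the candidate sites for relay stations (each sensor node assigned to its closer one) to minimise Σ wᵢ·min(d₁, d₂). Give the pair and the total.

{North, South}, total 1907.5

Evaluate every pair (each demand assigned to the nearer of the two):
  {North, South}: total = 1907.5
  {South, West}: total = 1993.8
  {North, East}: total = 2320.7
  {North, Central}: total = 2348.8
  {East, West}: total = 2402.0
  {West, Central}: total = 2523.1
  {South, East}: total = 2558.0
  {North, West}: total = 2634.7
  {East, Central}: total = 2675.2
  {South, Central}: total = 3373.9
Best pair: {North, South} with total 1907.5.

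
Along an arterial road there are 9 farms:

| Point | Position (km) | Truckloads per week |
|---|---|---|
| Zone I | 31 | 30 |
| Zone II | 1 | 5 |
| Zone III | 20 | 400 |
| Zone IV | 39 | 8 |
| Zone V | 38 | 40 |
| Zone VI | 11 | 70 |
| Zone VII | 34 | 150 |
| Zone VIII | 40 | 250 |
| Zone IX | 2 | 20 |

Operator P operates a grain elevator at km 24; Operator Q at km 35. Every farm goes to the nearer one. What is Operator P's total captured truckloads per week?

495

The indifferent point is the midpoint (24+35)/2 = 29.5; farms left of it (closer to Operator P at 24) go to Operator P, those right go to Operator Q.
  Zone II at 1 (w=5) → Operator P
  Zone IX at 2 (w=20) → Operator P
  Zone VI at 11 (w=70) → Operator P
  Zone III at 20 (w=400) → Operator P
  Zone I at 31 (w=30) → Operator Q
  Zone VII at 34 (w=150) → Operator Q
  Zone V at 38 (w=40) → Operator Q
  Zone IV at 39 (w=8) → Operator Q
  Zone VIII at 40 (w=250) → Operator Q
Operator P captures 495; Operator Q captures 478.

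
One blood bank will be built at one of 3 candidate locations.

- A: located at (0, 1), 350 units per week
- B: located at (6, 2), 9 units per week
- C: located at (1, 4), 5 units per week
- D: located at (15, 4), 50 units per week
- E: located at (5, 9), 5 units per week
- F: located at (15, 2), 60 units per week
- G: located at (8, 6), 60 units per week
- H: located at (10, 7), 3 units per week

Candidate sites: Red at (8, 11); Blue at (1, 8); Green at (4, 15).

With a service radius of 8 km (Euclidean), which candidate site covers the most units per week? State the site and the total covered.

Blue, covering 429

Coverage radius r = 8 km; a point is covered iff (Δx)²+(Δy)² ≤ 8² = 64.
  Red (8, 11): covers {E, G, H} → 68
  Blue (1, 8): covers {A, B, C, E, G} → 429
  Green (4, 15): covers {E} → 5
Maximum coverage at Blue: 429 units per week.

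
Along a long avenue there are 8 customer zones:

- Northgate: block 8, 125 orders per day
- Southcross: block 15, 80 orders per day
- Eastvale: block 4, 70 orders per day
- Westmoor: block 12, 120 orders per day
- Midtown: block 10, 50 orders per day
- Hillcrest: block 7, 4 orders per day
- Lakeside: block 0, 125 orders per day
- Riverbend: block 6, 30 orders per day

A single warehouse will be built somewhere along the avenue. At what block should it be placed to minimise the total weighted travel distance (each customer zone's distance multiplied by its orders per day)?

x = 8

For a sum of weighted absolute distances on a line, the optimum is the weighted median (not the mean). Total weight W = 604; half-weight = 302.
Sort by position and accumulate weight:
  block 0 (Lakeside, w=125) → cum 125
  block 4 (Eastvale, w=70) → cum 195
  block 6 (Riverbend, w=30) → cum 225
  block 7 (Hillcrest, w=4) → cum 229
  block 8 (Northgate, w=125) → cum 354  ≥ 302 → median here
  block 10 (Midtown, w=50) → cum 404
  block 12 (Westmoor, w=120) → cum 524
  block 15 (Southcross, w=80) → cum 604
Optimal location: block 8.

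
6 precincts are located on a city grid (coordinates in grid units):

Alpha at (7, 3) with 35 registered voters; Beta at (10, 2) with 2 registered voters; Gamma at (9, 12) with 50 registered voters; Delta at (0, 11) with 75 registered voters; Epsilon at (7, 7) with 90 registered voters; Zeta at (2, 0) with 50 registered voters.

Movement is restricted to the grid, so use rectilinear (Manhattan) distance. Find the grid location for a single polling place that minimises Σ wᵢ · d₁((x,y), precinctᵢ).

(7, 7)

Manhattan distance separates: Σwᵢ(|x−xᵢ|+|y−yᵢ|) = Σwᵢ|x−xᵢ| + Σwᵢ|y−yᵢ|, so x and y are optimised independently as 1-D weighted medians.
Total weight W = 302; half = 151.
x-coordinate, sorted with cumulative weight:
  x=0 (Delta, w=75) cum 75
  x=2 (Zeta, w=50) cum 125
  x=7 (Alpha, w=35) cum 160  ← median
  x=7 (Epsilon, w=90) cum 250
  x=9 (Gamma, w=50) cum 300
  x=10 (Beta, w=2) cum 302
⇒ x* = 7
y-coordinate, sorted with cumulative weight:
  y=0 (Zeta, w=50) cum 50
  y=2 (Beta, w=2) cum 52
  y=3 (Alpha, w=35) cum 87
  y=7 (Epsilon, w=90) cum 177  ← median
  y=11 (Delta, w=75) cum 252
  y=12 (Gamma, w=50) cum 302
⇒ y* = 7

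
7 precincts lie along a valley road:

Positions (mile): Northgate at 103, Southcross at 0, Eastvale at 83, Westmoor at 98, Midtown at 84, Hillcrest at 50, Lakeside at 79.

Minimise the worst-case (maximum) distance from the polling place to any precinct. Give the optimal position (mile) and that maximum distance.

The 1-center on a line is the midpoint of the two extreme points: leftmost at 0, rightmost at 103.
Optimal location = (0 + 103)/2 = 51.5; maximum distance = (103 − 0)/2 = 51.5.

location 51.5, max distance 51.5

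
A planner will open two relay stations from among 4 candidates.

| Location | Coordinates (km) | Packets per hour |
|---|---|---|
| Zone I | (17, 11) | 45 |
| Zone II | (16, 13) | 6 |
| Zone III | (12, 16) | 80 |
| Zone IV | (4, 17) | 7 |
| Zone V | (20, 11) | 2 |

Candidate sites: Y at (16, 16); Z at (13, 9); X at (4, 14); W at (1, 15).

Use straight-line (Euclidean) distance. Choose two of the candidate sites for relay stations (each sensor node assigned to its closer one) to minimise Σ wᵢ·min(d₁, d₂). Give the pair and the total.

Evaluate every pair (each demand assigned to the nearer of the two):
  {Y, X}: total = 601.3
  {Y, W}: total = 605.5
  {Y, Z}: total = 636.3
  {Z, X}: total = 832.5
  {Z, W}: total = 836.7
  {X, W}: total = 1385.9
Best pair: {Y, X} with total 601.3.

{Y, X}, total 601.3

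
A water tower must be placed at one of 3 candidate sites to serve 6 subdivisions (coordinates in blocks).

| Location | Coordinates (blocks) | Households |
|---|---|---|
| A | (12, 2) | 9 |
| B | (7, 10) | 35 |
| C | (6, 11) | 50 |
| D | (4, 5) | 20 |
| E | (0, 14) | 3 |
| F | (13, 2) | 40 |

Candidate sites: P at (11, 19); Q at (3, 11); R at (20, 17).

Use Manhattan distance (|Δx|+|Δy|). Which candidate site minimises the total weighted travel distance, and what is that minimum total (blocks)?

Total weighted distance at each candidate:
  P (11, 19): total = 2495
  Q (3, 11): total = 1405
  R (20, 17): total = 3416
Minimum is at Q with total 1405 blocks.

Q, total 1405 blocks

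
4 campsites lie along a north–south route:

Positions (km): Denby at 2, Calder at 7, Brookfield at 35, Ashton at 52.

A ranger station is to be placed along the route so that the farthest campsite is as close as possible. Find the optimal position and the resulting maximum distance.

location 27, max distance 25

The 1-center on a line is the midpoint of the two extreme points: leftmost at 2, rightmost at 52.
Optimal location = (2 + 52)/2 = 27; maximum distance = (52 − 2)/2 = 25.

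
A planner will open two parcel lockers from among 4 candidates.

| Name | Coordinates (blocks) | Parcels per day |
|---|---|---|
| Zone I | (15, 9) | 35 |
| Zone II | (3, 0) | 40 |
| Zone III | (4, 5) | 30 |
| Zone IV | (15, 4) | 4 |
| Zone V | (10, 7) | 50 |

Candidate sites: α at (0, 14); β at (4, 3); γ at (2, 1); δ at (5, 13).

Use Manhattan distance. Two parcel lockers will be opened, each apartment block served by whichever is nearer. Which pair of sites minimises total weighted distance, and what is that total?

{β, δ}, total 1258

Evaluate every pair (each demand assigned to the nearer of the two):
  {β, δ}: total = 1258
  {β, γ}: total = 1283
  {α, β}: total = 1363
  {γ, δ}: total = 1364
  {α, γ}: total = 1724
  {α, δ}: total = 1986
Best pair: {β, δ} with total 1258.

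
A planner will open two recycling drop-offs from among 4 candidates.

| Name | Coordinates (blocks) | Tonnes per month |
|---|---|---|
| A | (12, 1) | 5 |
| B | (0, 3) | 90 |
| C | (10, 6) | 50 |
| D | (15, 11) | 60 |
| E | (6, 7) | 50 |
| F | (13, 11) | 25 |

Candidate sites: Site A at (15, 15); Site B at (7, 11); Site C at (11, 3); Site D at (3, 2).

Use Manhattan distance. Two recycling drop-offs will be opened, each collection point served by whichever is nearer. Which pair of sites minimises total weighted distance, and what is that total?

{Site B, Site D}, total 1690

Evaluate every pair (each demand assigned to the nearer of the two):
  {Site B, Site D}: total = 1690
  {Site A, Site D}: total = 1750
  {Site C, Site D}: total = 1945
  {Site A, Site C}: total = 2045
  {Site B, Site C}: total = 2085
  {Site A, Site B}: total = 2465
Best pair: {Site B, Site D} with total 1690.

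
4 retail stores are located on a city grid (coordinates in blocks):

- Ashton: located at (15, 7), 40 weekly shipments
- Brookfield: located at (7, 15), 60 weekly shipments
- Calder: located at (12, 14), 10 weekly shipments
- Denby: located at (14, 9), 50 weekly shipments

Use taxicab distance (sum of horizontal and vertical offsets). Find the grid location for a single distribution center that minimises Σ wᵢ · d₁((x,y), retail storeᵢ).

Manhattan distance separates: Σwᵢ(|x−xᵢ|+|y−yᵢ|) = Σwᵢ|x−xᵢ| + Σwᵢ|y−yᵢ|, so x and y are optimised independently as 1-D weighted medians.
Total weight W = 160; half = 80.
x-coordinate, sorted with cumulative weight:
  x=7 (Brookfield, w=60) cum 60
  x=12 (Calder, w=10) cum 70
  x=14 (Denby, w=50) cum 120  ← median
  x=15 (Ashton, w=40) cum 160
⇒ x* = 14
y-coordinate, sorted with cumulative weight:
  y=7 (Ashton, w=40) cum 40
  y=9 (Denby, w=50) cum 90  ← median
  y=14 (Calder, w=10) cum 100
  y=15 (Brookfield, w=60) cum 160
⇒ y* = 9

(14, 9)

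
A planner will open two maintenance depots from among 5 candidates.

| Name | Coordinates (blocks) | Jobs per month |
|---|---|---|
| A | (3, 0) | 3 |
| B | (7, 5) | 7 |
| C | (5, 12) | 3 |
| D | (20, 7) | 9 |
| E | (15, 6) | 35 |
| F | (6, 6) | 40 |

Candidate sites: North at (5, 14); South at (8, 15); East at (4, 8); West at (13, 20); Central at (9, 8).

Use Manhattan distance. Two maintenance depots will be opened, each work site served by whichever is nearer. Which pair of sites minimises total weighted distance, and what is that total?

Evaluate every pair (each demand assigned to the nearer of the two):
  {East, Central}: total = 625
  {North, Central}: total = 671
  {South, Central}: total = 683
  {West, Central}: total = 689
  {North, East}: total = 843
  {South, East}: total = 852
  {East, West}: total = 852
  {North, South}: total = 1231
  {North, West}: total = 1231
  {South, West}: total = 1335
Best pair: {East, Central} with total 625.

{East, Central}, total 625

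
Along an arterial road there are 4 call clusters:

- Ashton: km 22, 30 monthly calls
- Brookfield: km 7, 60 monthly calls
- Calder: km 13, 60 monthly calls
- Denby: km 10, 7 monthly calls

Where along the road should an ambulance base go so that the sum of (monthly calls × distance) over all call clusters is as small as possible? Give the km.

For a sum of weighted absolute distances on a line, the optimum is the weighted median (not the mean). Total weight W = 157; half-weight = 78.5.
Sort by position and accumulate weight:
  km 7 (Brookfield, w=60) → cum 60
  km 10 (Denby, w=7) → cum 67
  km 13 (Calder, w=60) → cum 127  ≥ 78.5 → median here
  km 22 (Ashton, w=30) → cum 157
Optimal location: km 13.

x = 13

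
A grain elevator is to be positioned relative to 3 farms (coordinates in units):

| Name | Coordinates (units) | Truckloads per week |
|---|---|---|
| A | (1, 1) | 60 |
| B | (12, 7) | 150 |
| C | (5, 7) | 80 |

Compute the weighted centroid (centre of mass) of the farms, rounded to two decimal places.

The minimiser of Σwᵢ‖p−pᵢ‖² is the weighted centroid p* = (Σwᵢpᵢ)/(Σwᵢ).
Σwᵢ = 290.
Σwᵢxᵢ = 60·1 + 150·12 + 80·5 = 2260.
Σwᵢyᵢ = 60·1 + 150·7 + 80·7 = 1670.
x* = 2260/290 = 7.79, y* = 1670/290 = 5.76.

(7.79, 5.76)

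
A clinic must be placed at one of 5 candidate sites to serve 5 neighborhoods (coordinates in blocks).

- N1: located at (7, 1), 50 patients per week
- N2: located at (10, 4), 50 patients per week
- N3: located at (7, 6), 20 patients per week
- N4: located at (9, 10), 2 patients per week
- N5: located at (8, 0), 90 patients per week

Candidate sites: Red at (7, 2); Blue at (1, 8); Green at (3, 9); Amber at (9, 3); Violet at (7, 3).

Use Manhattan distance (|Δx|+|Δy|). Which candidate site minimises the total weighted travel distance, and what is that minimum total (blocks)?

Red, total 670 blocks

Total weighted distance at each candidate:
  Red (7, 2): total = 670
  Blue (1, 8): total = 2830
  Green (3, 9): total = 2614
  Amber (9, 3): total = 774
  Violet (7, 3): total = 738
Minimum is at Red with total 670 blocks.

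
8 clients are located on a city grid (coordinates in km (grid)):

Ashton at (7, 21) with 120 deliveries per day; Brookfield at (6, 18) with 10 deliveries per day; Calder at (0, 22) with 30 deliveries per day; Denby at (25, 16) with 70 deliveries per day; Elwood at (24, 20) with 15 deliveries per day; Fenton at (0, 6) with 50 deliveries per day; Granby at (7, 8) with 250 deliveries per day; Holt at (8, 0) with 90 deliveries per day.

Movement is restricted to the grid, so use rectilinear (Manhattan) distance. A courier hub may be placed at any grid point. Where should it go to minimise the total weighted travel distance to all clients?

Manhattan distance separates: Σwᵢ(|x−xᵢ|+|y−yᵢ|) = Σwᵢ|x−xᵢ| + Σwᵢ|y−yᵢ|, so x and y are optimised independently as 1-D weighted medians.
Total weight W = 635; half = 317.5.
x-coordinate, sorted with cumulative weight:
  x=0 (Calder, w=30) cum 30
  x=0 (Fenton, w=50) cum 80
  x=6 (Brookfield, w=10) cum 90
  x=7 (Ashton, w=120) cum 210
  x=7 (Granby, w=250) cum 460  ← median
  x=8 (Holt, w=90) cum 550
  x=24 (Elwood, w=15) cum 565
  x=25 (Denby, w=70) cum 635
⇒ x* = 7
y-coordinate, sorted with cumulative weight:
  y=0 (Holt, w=90) cum 90
  y=6 (Fenton, w=50) cum 140
  y=8 (Granby, w=250) cum 390  ← median
  y=16 (Denby, w=70) cum 460
  y=18 (Brookfield, w=10) cum 470
  y=20 (Elwood, w=15) cum 485
  y=21 (Ashton, w=120) cum 605
  y=22 (Calder, w=30) cum 635
⇒ y* = 8

(7, 8)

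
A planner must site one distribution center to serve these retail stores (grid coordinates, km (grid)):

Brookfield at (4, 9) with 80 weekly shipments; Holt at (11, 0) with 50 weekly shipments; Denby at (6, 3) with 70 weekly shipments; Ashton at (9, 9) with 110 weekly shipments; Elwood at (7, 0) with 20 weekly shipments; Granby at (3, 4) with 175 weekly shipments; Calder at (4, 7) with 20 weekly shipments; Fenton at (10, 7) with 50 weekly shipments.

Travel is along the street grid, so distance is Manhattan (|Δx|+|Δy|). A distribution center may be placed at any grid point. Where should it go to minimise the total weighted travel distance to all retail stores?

(6, 4)

Manhattan distance separates: Σwᵢ(|x−xᵢ|+|y−yᵢ|) = Σwᵢ|x−xᵢ| + Σwᵢ|y−yᵢ|, so x and y are optimised independently as 1-D weighted medians.
Total weight W = 575; half = 287.5.
x-coordinate, sorted with cumulative weight:
  x=3 (Granby, w=175) cum 175
  x=4 (Brookfield, w=80) cum 255
  x=4 (Calder, w=20) cum 275
  x=6 (Denby, w=70) cum 345  ← median
  x=7 (Elwood, w=20) cum 365
  x=9 (Ashton, w=110) cum 475
  x=10 (Fenton, w=50) cum 525
  x=11 (Holt, w=50) cum 575
⇒ x* = 6
y-coordinate, sorted with cumulative weight:
  y=0 (Holt, w=50) cum 50
  y=0 (Elwood, w=20) cum 70
  y=3 (Denby, w=70) cum 140
  y=4 (Granby, w=175) cum 315  ← median
  y=7 (Calder, w=20) cum 335
  y=7 (Fenton, w=50) cum 385
  y=9 (Brookfield, w=80) cum 465
  y=9 (Ashton, w=110) cum 575
⇒ y* = 4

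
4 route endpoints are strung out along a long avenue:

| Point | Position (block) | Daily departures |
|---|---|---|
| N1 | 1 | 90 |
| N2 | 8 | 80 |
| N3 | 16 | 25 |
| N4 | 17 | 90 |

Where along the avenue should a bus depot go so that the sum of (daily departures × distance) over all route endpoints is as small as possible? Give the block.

x = 8

For a sum of weighted absolute distances on a line, the optimum is the weighted median (not the mean). Total weight W = 285; half-weight = 142.5.
Sort by position and accumulate weight:
  block 1 (N1, w=90) → cum 90
  block 8 (N2, w=80) → cum 170  ≥ 142.5 → median here
  block 16 (N3, w=25) → cum 195
  block 17 (N4, w=90) → cum 285
Optimal location: block 8.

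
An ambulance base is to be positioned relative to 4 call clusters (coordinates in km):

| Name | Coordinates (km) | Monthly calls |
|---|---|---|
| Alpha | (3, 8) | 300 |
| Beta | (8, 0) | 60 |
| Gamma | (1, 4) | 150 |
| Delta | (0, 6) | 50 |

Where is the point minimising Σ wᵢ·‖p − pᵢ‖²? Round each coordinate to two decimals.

(2.73, 5.89)

The minimiser of Σwᵢ‖p−pᵢ‖² is the weighted centroid p* = (Σwᵢpᵢ)/(Σwᵢ).
Σwᵢ = 560.
Σwᵢxᵢ = 300·3 + 60·8 + 150·1 + 50·0 = 1530.
Σwᵢyᵢ = 300·8 + 60·0 + 150·4 + 50·6 = 3300.
x* = 1530/560 = 2.73, y* = 3300/560 = 5.89.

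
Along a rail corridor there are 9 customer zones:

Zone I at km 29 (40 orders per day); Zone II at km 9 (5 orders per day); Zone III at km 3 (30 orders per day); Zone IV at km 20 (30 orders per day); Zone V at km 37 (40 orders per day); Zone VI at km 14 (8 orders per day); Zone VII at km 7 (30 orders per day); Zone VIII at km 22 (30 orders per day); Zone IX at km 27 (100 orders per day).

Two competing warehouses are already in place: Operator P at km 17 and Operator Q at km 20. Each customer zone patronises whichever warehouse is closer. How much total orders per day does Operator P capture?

The indifferent point is the midpoint (17+20)/2 = 18.5; customer zones left of it (closer to Operator P at 17) go to Operator P, those right go to Operator Q.
  Zone III at 3 (w=30) → Operator P
  Zone VII at 7 (w=30) → Operator P
  Zone II at 9 (w=5) → Operator P
  Zone VI at 14 (w=8) → Operator P
  Zone IV at 20 (w=30) → Operator Q
  Zone VIII at 22 (w=30) → Operator Q
  Zone IX at 27 (w=100) → Operator Q
  Zone I at 29 (w=40) → Operator Q
  Zone V at 37 (w=40) → Operator Q
Operator P captures 73; Operator Q captures 240.

73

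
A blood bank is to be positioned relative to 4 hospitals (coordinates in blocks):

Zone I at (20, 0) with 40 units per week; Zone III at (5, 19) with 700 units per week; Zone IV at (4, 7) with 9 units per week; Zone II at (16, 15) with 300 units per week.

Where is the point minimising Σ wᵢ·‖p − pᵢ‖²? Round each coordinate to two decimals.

(8.71, 17.03)

The minimiser of Σwᵢ‖p−pᵢ‖² is the weighted centroid p* = (Σwᵢpᵢ)/(Σwᵢ).
Σwᵢ = 1049.
Σwᵢxᵢ = 40·20 + 700·5 + 9·4 + 300·16 = 9136.
Σwᵢyᵢ = 40·0 + 700·19 + 9·7 + 300·15 = 17863.
x* = 9136/1049 = 8.71, y* = 17863/1049 = 17.03.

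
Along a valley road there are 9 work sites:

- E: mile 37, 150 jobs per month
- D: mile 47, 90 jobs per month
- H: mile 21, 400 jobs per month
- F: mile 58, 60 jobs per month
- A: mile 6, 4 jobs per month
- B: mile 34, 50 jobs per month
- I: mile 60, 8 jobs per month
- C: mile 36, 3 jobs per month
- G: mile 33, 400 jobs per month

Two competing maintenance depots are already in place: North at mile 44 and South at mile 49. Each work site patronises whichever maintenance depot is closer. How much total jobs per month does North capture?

The indifferent point is the midpoint (44+49)/2 = 46.5; work sites left of it (closer to North at 44) go to North, those right go to South.
  A at 6 (w=4) → North
  H at 21 (w=400) → North
  G at 33 (w=400) → North
  B at 34 (w=50) → North
  C at 36 (w=3) → North
  E at 37 (w=150) → North
  D at 47 (w=90) → South
  F at 58 (w=60) → South
  I at 60 (w=8) → South
North captures 1007; South captures 158.

1007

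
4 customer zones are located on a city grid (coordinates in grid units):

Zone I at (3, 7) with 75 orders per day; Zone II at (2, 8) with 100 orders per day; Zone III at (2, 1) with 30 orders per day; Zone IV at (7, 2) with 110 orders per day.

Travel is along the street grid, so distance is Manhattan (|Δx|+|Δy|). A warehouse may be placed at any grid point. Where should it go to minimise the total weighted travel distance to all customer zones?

Manhattan distance separates: Σwᵢ(|x−xᵢ|+|y−yᵢ|) = Σwᵢ|x−xᵢ| + Σwᵢ|y−yᵢ|, so x and y are optimised independently as 1-D weighted medians.
Total weight W = 315; half = 157.5.
x-coordinate, sorted with cumulative weight:
  x=2 (Zone II, w=100) cum 100
  x=2 (Zone III, w=30) cum 130
  x=3 (Zone I, w=75) cum 205  ← median
  x=7 (Zone IV, w=110) cum 315
⇒ x* = 3
y-coordinate, sorted with cumulative weight:
  y=1 (Zone III, w=30) cum 30
  y=2 (Zone IV, w=110) cum 140
  y=7 (Zone I, w=75) cum 215  ← median
  y=8 (Zone II, w=100) cum 315
⇒ y* = 7

(3, 7)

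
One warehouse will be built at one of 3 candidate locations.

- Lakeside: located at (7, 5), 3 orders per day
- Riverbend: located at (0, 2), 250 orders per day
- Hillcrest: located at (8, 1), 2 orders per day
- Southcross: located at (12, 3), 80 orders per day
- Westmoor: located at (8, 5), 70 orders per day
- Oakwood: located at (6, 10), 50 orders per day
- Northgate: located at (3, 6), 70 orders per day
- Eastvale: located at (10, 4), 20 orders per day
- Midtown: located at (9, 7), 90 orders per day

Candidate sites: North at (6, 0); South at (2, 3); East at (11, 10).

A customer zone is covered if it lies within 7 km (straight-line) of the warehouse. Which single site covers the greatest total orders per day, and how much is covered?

Coverage radius r = 7 km; a point is covered iff (Δx)²+(Δy)² ≤ 7² = 49.
  North (6, 0): covers {Lakeside, Riverbend, Hillcrest, Southcross, Westmoor, Northgate, Eastvale} → 495
  South (2, 3): covers {Lakeside, Riverbend, Hillcrest, Westmoor, Northgate} → 395
  East (11, 10): covers {Lakeside, Westmoor, Oakwood, Eastvale, Midtown} → 233
Maximum coverage at North: 495 orders per day.

North, covering 495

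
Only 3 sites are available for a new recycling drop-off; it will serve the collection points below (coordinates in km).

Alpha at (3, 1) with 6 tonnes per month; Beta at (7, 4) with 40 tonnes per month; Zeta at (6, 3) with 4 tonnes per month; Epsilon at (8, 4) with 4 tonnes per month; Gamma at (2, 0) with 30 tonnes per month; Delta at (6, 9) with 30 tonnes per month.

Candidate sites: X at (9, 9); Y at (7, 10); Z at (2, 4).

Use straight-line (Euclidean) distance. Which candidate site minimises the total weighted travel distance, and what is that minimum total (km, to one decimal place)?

Total weighted distance at each candidate:
  X (9, 9): total = 754.7
  Y (7, 10): total = 729.5
  Z (2, 4): total = 571.6
Minimum is at Z with total 571.6 km.

Z, total 571.6 km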